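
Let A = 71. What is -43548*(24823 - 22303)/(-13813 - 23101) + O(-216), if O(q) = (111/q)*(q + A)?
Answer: 4049696365/1328904 ≈ 3047.4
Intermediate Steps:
O(q) = 111*(71 + q)/q (O(q) = (111/q)*(q + 71) = (111/q)*(71 + q) = 111*(71 + q)/q)
-43548*(24823 - 22303)/(-13813 - 23101) + O(-216) = -43548*(24823 - 22303)/(-13813 - 23101) + (111 + 7881/(-216)) = -43548/((-36914/2520)) + (111 + 7881*(-1/216)) = -43548/((-36914*1/2520)) + (111 - 2627/72) = -43548/(-18457/1260) + 5365/72 = -43548*(-1260/18457) + 5365/72 = 54870480/18457 + 5365/72 = 4049696365/1328904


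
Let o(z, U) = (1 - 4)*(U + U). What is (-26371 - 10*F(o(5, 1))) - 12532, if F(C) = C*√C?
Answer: -38903 + 60*I*√6 ≈ -38903.0 + 146.97*I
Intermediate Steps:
o(z, U) = -6*U
F(C) = C^(3/2)
(-26371 - 10*F(o(5, 1))) - 12532 = (-26371 - 10*(-6*I*√6)) - 12532 = (-26371 - (-60)*I*√6) - 12532 = (-26371 + 60*I*√6) - 12532 = -38903 + 60*I*√6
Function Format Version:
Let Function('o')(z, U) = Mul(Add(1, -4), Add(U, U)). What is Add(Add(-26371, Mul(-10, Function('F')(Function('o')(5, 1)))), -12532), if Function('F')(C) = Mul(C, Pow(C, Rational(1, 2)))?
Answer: Add(-38903, Mul(60, I, Pow(6, Rational(1, 2)))) ≈ Add(-38903., Mul(146.97, I))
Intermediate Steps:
Function('o')(z, U) = Mul(-6, U) (Function('o')(z, U) = Mul(-3, Mul(2, U)) = Mul(-6, U))
Function('F')(C) = Pow(C, Rational(3, 2))
Add(Add(-26371, Mul(-10, Function('F')(Function('o')(5, 1)))), -12532) = Add(Add(-26371, Mul(-10, Pow(Mul(-6, 1), Rational(3, 2)))), -12532) = Add(Add(-26371, Mul(-10, Pow(-6, Rational(3, 2)))), -12532) = Add(Add(-26371, Mul(-10, Mul(-6, I, Pow(6, Rational(1, 2))))), -12532) = Add(Add(-26371, Mul(60, I, Pow(6, Rational(1, 2)))), -12532) = Add(-38903, Mul(60, I, Pow(6, Rational(1, 2))))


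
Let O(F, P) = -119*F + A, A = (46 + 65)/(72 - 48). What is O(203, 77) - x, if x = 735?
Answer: -199099/8 ≈ -24887.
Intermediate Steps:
A = 37/8 (A = 111/24 = 111*(1/24) = 37/8 ≈ 4.6250)
O(F, P) = 37/8 - 119*F (O(F, P) = -119*F + 37/8 = 37/8 - 119*F)
O(203, 77) - x = (37/8 - 119*203) - 1*735 = (37/8 - 24157) - 735 = -193219/8 - 735 = -199099/8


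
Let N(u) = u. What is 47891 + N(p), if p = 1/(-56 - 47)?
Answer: 4932772/103 ≈ 47891.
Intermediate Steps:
p = -1/103 (p = 1/(-103) = -1/103 ≈ -0.0097087)
47891 + N(p) = 47891 - 1/103 = 4932772/103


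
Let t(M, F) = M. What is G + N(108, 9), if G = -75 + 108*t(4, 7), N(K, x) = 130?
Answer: 487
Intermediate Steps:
G = 357 (G = -75 + 108*4 = -75 + 432 = 357)
G + N(108, 9) = 357 + 130 = 487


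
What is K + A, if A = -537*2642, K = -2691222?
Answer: -4109976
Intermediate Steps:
A = -1418754
K + A = -2691222 - 1418754 = -4109976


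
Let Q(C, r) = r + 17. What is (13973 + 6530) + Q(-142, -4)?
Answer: 20516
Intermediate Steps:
Q(C, r) = 17 + r
(13973 + 6530) + Q(-142, -4) = (13973 + 6530) + (17 - 4) = 20503 + 13 = 20516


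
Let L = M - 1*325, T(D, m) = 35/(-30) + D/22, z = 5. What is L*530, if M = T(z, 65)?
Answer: -5700680/33 ≈ -1.7275e+5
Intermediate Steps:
T(D, m) = -7/6 + D/22 (T(D, m) = 35*(-1/30) + D*(1/22) = -7/6 + D/22)
M = -31/33 (M = -7/6 + (1/22)*5 = -7/6 + 5/22 = -31/33 ≈ -0.93939)
L = -10756/33 (L = -31/33 - 1*325 = -31/33 - 325 = -10756/33 ≈ -325.94)
L*530 = -10756/33*530 = -5700680/33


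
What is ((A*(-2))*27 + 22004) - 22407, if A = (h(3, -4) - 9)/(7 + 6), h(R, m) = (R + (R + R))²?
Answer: -9127/13 ≈ -702.08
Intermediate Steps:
h(R, m) = 9*R² (h(R, m) = (R + 2*R)² = (3*R)² = 9*R²)
A = 72/13 (A = (9*3² - 9)/(7 + 6) = (9*9 - 9)/13 = (81 - 9)*(1/13) = 72*(1/13) = 72/13 ≈ 5.5385)
((A*(-2))*27 + 22004) - 22407 = (((72/13)*(-2))*27 + 22004) - 22407 = (-144/13*27 + 22004) - 22407 = (-3888/13 + 22004) - 22407 = 282164/13 - 22407 = -9127/13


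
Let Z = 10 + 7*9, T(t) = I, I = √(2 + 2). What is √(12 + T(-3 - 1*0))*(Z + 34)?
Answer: 107*√14 ≈ 400.36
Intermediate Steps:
I = 2 (I = √4 = 2)
T(t) = 2
Z = 73 (Z = 10 + 63 = 73)
√(12 + T(-3 - 1*0))*(Z + 34) = √(12 + 2)*(73 + 34) = √14*107 = 107*√14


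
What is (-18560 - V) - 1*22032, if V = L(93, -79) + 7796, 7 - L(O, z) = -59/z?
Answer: -3823146/79 ≈ -48394.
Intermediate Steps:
L(O, z) = 7 + 59/z (L(O, z) = 7 - (-59)/z = 7 + 59/z)
V = 616378/79 (V = (7 + 59/(-79)) + 7796 = (7 + 59*(-1/79)) + 7796 = (7 - 59/79) + 7796 = 494/79 + 7796 = 616378/79 ≈ 7802.3)
(-18560 - V) - 1*22032 = (-18560 - 1*616378/79) - 1*22032 = (-18560 - 616378/79) - 22032 = -2082618/79 - 22032 = -3823146/79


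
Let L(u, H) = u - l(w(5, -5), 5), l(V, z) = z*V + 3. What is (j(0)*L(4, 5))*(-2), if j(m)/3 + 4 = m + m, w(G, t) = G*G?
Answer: -2976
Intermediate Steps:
w(G, t) = G²
l(V, z) = 3 + V*z (l(V, z) = V*z + 3 = 3 + V*z)
j(m) = -12 + 6*m (j(m) = -12 + 3*(m + m) = -12 + 3*(2*m) = -12 + 6*m)
L(u, H) = -128 + u (L(u, H) = u - (3 + 5²*5) = u - (3 + 25*5) = u - (3 + 125) = u - 1*128 = u - 128 = -128 + u)
(j(0)*L(4, 5))*(-2) = ((-12 + 6*0)*(-128 + 4))*(-2) = ((-12 + 0)*(-124))*(-2) = -12*(-124)*(-2) = 1488*(-2) = -2976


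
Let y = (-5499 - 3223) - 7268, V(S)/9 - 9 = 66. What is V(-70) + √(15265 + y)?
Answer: 675 + 5*I*√29 ≈ 675.0 + 26.926*I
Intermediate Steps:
V(S) = 675 (V(S) = 81 + 9*66 = 81 + 594 = 675)
y = -15990 (y = -8722 - 7268 = -15990)
V(-70) + √(15265 + y) = 675 + √(15265 - 15990) = 675 + √(-725) = 675 + 5*I*√29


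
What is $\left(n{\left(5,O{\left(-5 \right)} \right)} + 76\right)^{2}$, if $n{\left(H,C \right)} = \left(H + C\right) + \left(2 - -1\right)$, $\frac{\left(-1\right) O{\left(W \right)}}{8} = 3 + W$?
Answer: $10000$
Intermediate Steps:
$O{\left(W \right)} = -24 - 8 W$ ($O{\left(W \right)} = - 8 \left(3 + W\right) = -24 - 8 W$)
$n{\left(H,C \right)} = 3 + C + H$ ($n{\left(H,C \right)} = \left(C + H\right) + \left(2 + 1\right) = \left(C + H\right) + 3 = 3 + C + H$)
$\left(n{\left(5,O{\left(-5 \right)} \right)} + 76\right)^{2} = \left(\left(3 - -16 + 5\right) + 76\right)^{2} = \left(\left(3 + \left(-24 + 40\right) + 5\right) + 76\right)^{2} = \left(\left(3 + 16 + 5\right) + 76\right)^{2} = \left(24 + 76\right)^{2} = 100^{2} = 10000$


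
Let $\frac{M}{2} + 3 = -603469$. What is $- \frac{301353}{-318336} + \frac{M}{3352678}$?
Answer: $\frac{104354308025}{177879683968} \approx 0.58666$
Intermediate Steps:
$M = -1206944$ ($M = -6 + 2 \left(-603469\right) = -6 - 1206938 = -1206944$)
$- \frac{301353}{-318336} + \frac{M}{3352678} = - \frac{301353}{-318336} - \frac{1206944}{3352678} = \left(-301353\right) \left(- \frac{1}{318336}\right) - \frac{603472}{1676339} = \frac{100451}{106112} - \frac{603472}{1676339} = \frac{104354308025}{177879683968}$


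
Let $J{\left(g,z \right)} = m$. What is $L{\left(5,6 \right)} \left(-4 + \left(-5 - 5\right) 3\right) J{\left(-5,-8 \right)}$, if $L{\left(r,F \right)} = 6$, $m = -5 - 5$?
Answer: $2040$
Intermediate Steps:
$m = -10$
$J{\left(g,z \right)} = -10$
$L{\left(5,6 \right)} \left(-4 + \left(-5 - 5\right) 3\right) J{\left(-5,-8 \right)} = 6 \left(-4 + \left(-5 - 5\right) 3\right) \left(-10\right) = 6 \left(-4 - 30\right) \left(-10\right) = 6 \left(-34\right) \left(-10\right) = \left(-204\right) \left(-10\right) = 2040$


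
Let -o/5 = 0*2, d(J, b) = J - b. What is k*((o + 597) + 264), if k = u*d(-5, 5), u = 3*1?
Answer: -25830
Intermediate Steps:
u = 3
k = -30 (k = 3*(-5 - 1*5) = 3*(-5 - 5) = 3*(-10) = -30)
o = 0 (o = -0*2 = -5*0 = 0)
k*((o + 597) + 264) = -30*((0 + 597) + 264) = -30*(597 + 264) = -30*861 = -25830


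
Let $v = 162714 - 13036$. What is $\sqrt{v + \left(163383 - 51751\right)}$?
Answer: $\sqrt{261310} \approx 511.19$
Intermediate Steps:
$v = 149678$
$\sqrt{v + \left(163383 - 51751\right)} = \sqrt{149678 + \left(163383 - 51751\right)} = \sqrt{149678 + 111632} = \sqrt{261310}$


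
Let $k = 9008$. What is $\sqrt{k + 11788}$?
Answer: $2 \sqrt{5199} \approx 144.21$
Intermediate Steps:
$\sqrt{k + 11788} = \sqrt{9008 + 11788} = \sqrt{20796} = 2 \sqrt{5199}$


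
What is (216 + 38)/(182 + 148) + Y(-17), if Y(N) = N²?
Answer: 47812/165 ≈ 289.77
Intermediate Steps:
(216 + 38)/(182 + 148) + Y(-17) = (216 + 38)/(182 + 148) + (-17)² = 254/330 + 289 = 254*(1/330) + 289 = 127/165 + 289 = 47812/165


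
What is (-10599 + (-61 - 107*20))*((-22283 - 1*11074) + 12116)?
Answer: 271884800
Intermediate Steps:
(-10599 + (-61 - 107*20))*((-22283 - 1*11074) + 12116) = (-10599 + (-61 - 2140))*((-22283 - 11074) + 12116) = (-10599 - 2201)*(-33357 + 12116) = -12800*(-21241) = 271884800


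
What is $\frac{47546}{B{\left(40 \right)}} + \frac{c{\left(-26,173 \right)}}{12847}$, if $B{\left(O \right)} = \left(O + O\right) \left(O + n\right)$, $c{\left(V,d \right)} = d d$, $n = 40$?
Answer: $\frac{401184531}{41110400} \approx 9.7587$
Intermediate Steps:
$c{\left(V,d \right)} = d^{2}$
$B{\left(O \right)} = 2 O \left(40 + O\right)$ ($B{\left(O \right)} = \left(O + O\right) \left(O + 40\right) = 2 O \left(40 + O\right)$)
$\frac{47546}{B{\left(40 \right)}} + \frac{c{\left(-26,173 \right)}}{12847} = \frac{47546}{2 \cdot 40 \left(40 + 40\right)} + \frac{173^{2}}{12847} = \frac{47546}{2 \cdot 40 \cdot 80} + 29929 \cdot \frac{1}{12847} = \frac{47546}{6400} + \frac{29929}{12847} = 47546 \cdot \frac{1}{6400} + \frac{29929}{12847} = \frac{23773}{3200} + \frac{29929}{12847} = \frac{401184531}{41110400}$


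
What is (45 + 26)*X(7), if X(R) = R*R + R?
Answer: 3976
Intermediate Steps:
X(R) = R + R² (X(R) = R² + R = R + R²)
(45 + 26)*X(7) = (45 + 26)*(7*(1 + 7)) = 71*(7*8) = 71*56 = 3976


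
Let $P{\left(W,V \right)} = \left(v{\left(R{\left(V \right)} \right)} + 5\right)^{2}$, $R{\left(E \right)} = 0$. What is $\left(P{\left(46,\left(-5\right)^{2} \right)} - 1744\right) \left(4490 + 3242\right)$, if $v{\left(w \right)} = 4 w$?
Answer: $-13291308$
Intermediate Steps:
$P{\left(W,V \right)} = 25$ ($P{\left(W,V \right)} = \left(4 \cdot 0 + 5\right)^{2} = \left(0 + 5\right)^{2} = 5^{2} = 25$)
$\left(P{\left(46,\left(-5\right)^{2} \right)} - 1744\right) \left(4490 + 3242\right) = \left(25 - 1744\right) \left(4490 + 3242\right) = \left(-1719\right) 7732 = -13291308$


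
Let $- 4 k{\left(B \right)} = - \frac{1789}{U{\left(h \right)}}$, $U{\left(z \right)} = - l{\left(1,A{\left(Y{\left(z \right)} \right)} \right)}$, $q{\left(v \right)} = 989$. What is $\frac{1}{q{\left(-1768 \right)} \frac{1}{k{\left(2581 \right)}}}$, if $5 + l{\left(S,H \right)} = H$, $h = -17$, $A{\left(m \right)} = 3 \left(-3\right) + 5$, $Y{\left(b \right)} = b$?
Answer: $\frac{1789}{35604} \approx 0.050247$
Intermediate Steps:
$A{\left(m \right)} = -4$ ($A{\left(m \right)} = -9 + 5 = -4$)
$l{\left(S,H \right)} = -5 + H$
$U{\left(z \right)} = 9$ ($U{\left(z \right)} = - (-5 - 4) = \left(-1\right) \left(-9\right) = 9$)
$k{\left(B \right)} = \frac{1789}{36}$ ($k{\left(B \right)} = - \frac{\left(-1789\right) \frac{1}{9}}{4} = \left(- \frac{1}{4}\right) \left(- \frac{1789}{9}\right) = \frac{1789}{36}$)
$\frac{1}{q{\left(-1768 \right)} \frac{1}{k{\left(2581 \right)}}} = \frac{1}{989 \frac{1}{\frac{1789}{36}}} = \frac{1}{989 \cdot \frac{36}{1789}} = \frac{1}{\frac{35604}{1789}} = \frac{1789}{35604}$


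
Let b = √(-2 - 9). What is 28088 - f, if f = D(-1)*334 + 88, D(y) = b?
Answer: 28000 - 334*I*√11 ≈ 28000.0 - 1107.8*I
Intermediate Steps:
b = I*√11 (b = √(-11) = I*√11 ≈ 3.3166*I)
D(y) = I*√11
f = 88 + 334*I*√11 (f = (I*√11)*334 + 88 = 334*I*√11 + 88 = 88 + 334*I*√11 ≈ 88.0 + 1107.8*I)
28088 - f = 28088 - (88 + 334*I*√11) = 28088 + (-88 - 334*I*√11) = 28000 - 334*I*√11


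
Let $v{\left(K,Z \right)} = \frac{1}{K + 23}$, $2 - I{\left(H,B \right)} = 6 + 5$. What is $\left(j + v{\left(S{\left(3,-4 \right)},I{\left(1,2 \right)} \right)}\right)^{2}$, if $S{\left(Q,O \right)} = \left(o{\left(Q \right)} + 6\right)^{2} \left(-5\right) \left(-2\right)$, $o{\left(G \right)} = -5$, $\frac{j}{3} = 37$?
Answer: $\frac{13424896}{1089} \approx 12328.0$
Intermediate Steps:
$j = 111$ ($j = 3 \cdot 37 = 111$)
$I{\left(H,B \right)} = -9$ ($I{\left(H,B \right)} = 2 - \left(6 + 5\right) = 2 - 11 = -9$)
$S{\left(Q,O \right)} = 10$ ($S{\left(Q,O \right)} = \left(-5 + 6\right)^{2} \left(-5\right) \left(-2\right) = 1^{2} \left(-5\right) \left(-2\right) = 1 \left(-5\right) \left(-2\right) = \left(-5\right) \left(-2\right) = 10$)
$v{\left(K,Z \right)} = \frac{1}{23 + K}$
$\left(j + v{\left(S{\left(3,-4 \right)},I{\left(1,2 \right)} \right)}\right)^{2} = \left(111 + \frac{1}{23 + 10}\right)^{2} = \left(111 + \frac{1}{33}\right)^{2} = \left(\frac{3664}{33}\right)^{2} = \frac{13424896}{1089}$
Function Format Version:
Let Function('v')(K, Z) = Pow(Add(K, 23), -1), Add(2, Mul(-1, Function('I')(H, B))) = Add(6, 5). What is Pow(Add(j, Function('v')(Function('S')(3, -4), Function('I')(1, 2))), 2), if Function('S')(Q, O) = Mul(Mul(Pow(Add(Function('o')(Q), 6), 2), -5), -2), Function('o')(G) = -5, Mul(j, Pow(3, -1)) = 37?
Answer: Rational(13424896, 1089) ≈ 12328.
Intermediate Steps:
j = 111 (j = Mul(3, 37) = 111)
Function('I')(H, B) = -9 (Function('I')(H, B) = Add(2, Mul(-1, Add(6, 5))) = Add(2, Mul(-1, 11)) = Add(2, -11) = -9)
Function('S')(Q, O) = 10 (Function('S')(Q, O) = Mul(Mul(Pow(Add(-5, 6), 2), -5), -2) = Mul(Mul(Pow(1, 2), -5), -2) = Mul(Mul(1, -5), -2) = Mul(-5, -2) = 10)
Function('v')(K, Z) = Pow(Add(23, K), -1)
Pow(Add(j, Function('v')(Function('S')(3, -4), Function('I')(1, 2))), 2) = Pow(Add(111, Pow(Add(23, 10), -1)), 2) = Pow(Add(111, Pow(33, -1)), 2) = Pow(Add(111, Rational(1, 33)), 2) = Pow(Rational(3664, 33), 2) = Rational(13424896, 1089)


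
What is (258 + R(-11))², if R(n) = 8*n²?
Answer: 1503076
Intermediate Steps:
(258 + R(-11))² = (258 + 8*(-11)²)² = (258 + 8*121)² = (258 + 968)² = 1226² = 1503076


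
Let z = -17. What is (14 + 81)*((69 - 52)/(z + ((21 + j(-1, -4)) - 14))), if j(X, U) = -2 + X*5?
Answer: -95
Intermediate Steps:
j(X, U) = -2 + 5*X
(14 + 81)*((69 - 52)/(z + ((21 + j(-1, -4)) - 14))) = (14 + 81)*((69 - 52)/(-17 + ((21 + (-2 + 5*(-1))) - 14))) = 95*(17/(-17 + ((21 + (-2 - 5)) - 14))) = 95*(17/(-17 + ((21 - 7) - 14))) = 95*(17/(-17 + (14 - 14))) = 95*(17/(-17 + 0)) = 95*(17/(-17)) = 95*(17*(-1/17)) = 95*(-1) = -95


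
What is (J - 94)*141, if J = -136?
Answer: -32430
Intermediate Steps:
(J - 94)*141 = (-136 - 94)*141 = -230*141 = -32430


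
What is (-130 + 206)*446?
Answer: 33896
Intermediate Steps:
(-130 + 206)*446 = 76*446 = 33896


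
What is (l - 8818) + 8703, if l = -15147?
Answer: -15262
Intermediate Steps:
(l - 8818) + 8703 = (-15147 - 8818) + 8703 = -23965 + 8703 = -15262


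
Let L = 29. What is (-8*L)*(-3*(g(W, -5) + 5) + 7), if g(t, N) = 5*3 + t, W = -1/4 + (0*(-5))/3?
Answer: 12122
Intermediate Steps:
W = -¼ (W = -1*¼ + 0*(⅓) = -¼ + 0 = -¼ ≈ -0.25000)
g(t, N) = 15 + t
(-8*L)*(-3*(g(W, -5) + 5) + 7) = (-8*29)*(-3*((15 - ¼) + 5) + 7) = -232*(-3*(59/4 + 5) + 7) = -232*(-3*79/4 + 7) = -232*(-237/4 + 7) = -232*(-209/4) = 12122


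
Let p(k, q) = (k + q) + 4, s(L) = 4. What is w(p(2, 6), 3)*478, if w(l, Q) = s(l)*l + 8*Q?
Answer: 34416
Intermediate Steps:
p(k, q) = 4 + k + q
w(l, Q) = 4*l + 8*Q
w(p(2, 6), 3)*478 = (4*(4 + 2 + 6) + 8*3)*478 = (4*12 + 24)*478 = (48 + 24)*478 = 72*478 = 34416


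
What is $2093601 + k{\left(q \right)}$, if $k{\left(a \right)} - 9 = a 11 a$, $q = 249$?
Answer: $2775621$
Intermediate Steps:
$k{\left(a \right)} = 9 + 11 a^{2}$ ($k{\left(a \right)} = 9 + a 11 a = 9 + 11 a a = 9 + 11 a^{2}$)
$2093601 + k{\left(q \right)} = 2093601 + \left(9 + 11 \cdot 249^{2}\right) = 2093601 + \left(9 + 11 \cdot 62001\right) = 2093601 + \left(9 + 682011\right) = 2093601 + 682020 = 2775621$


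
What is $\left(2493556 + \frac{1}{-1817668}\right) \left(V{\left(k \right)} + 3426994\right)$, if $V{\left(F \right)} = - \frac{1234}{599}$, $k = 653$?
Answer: $\frac{2326020840649341882501}{272195783} \approx 8.5454 \cdot 10^{12}$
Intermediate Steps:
$V{\left(F \right)} = - \frac{1234}{599}$ ($V{\left(F \right)} = \left(-1234\right) \frac{1}{599} = - \frac{1234}{599}$)
$\left(2493556 + \frac{1}{-1817668}\right) \left(V{\left(k \right)} + 3426994\right) = \left(2493556 + \frac{1}{-1817668}\right) \left(- \frac{1234}{599} + 3426994\right) = \left(2493556 - \frac{1}{1817668}\right) \frac{2052768172}{599} = \frac{4532456947407}{1817668} \cdot \frac{2052768172}{599} = \frac{2326020840649341882501}{272195783}$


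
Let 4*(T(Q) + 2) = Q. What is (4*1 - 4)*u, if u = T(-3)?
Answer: 0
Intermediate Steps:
T(Q) = -2 + Q/4
u = -11/4 (u = -2 + (¼)*(-3) = -2 - ¾ = -11/4 ≈ -2.7500)
(4*1 - 4)*u = (4*1 - 4)*(-11/4) = (4 - 4)*(-11/4) = 0*(-11/4) = 0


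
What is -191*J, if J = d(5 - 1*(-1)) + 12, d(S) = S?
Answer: -3438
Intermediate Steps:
J = 18 (J = (5 - 1*(-1)) + 12 = (5 + 1) + 12 = 6 + 12 = 18)
-191*J = -191*18 = -3438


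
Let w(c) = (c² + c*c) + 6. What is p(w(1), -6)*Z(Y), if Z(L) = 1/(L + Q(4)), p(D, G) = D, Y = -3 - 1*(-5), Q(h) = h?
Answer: 4/3 ≈ 1.3333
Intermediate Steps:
w(c) = 6 + 2*c² (w(c) = (c² + c²) + 6 = 2*c² + 6 = 6 + 2*c²)
Y = 2 (Y = -3 + 5 = 2)
Z(L) = 1/(4 + L) (Z(L) = 1/(L + 4) = 1/(4 + L))
p(w(1), -6)*Z(Y) = (6 + 2*1²)/(4 + 2) = (6 + 2*1)/6 = (6 + 2)*(⅙) = 8*(⅙) = 4/3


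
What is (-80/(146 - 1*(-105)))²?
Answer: 6400/63001 ≈ 0.10159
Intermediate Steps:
(-80/(146 - 1*(-105)))² = (-80/(146 + 105))² = (-80/251)² = 6400/63001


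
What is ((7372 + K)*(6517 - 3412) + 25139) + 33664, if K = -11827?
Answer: -13773972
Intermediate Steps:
((7372 + K)*(6517 - 3412) + 25139) + 33664 = ((7372 - 11827)*(6517 - 3412) + 25139) + 33664 = (-4455*3105 + 25139) + 33664 = (-13832775 + 25139) + 33664 = -13807636 + 33664 = -13773972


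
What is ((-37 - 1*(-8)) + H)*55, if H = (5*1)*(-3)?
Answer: -2420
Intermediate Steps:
H = -15 (H = 5*(-3) = -15)
((-37 - 1*(-8)) + H)*55 = ((-37 - 1*(-8)) - 15)*55 = ((-37 + 8) - 15)*55 = (-29 - 15)*55 = -44*55 = -2420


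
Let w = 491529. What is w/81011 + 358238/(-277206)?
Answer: 53616784678/11228367633 ≈ 4.7751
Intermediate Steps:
w/81011 + 358238/(-277206) = 491529/81011 + 358238/(-277206) = 491529*(1/81011) + 358238*(-1/277206) = 491529/81011 - 179119/138603 = 53616784678/11228367633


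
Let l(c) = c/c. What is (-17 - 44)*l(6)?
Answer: -61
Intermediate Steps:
l(c) = 1
(-17 - 44)*l(6) = (-17 - 44)*1 = -61*1 = -61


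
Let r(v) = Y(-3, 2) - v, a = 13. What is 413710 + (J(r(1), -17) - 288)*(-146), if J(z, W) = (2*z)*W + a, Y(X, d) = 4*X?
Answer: 389328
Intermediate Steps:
r(v) = -12 - v (r(v) = 4*(-3) - v = -12 - v)
J(z, W) = 13 + 2*W*z (J(z, W) = (2*z)*W + 13 = 2*W*z + 13 = 13 + 2*W*z)
413710 + (J(r(1), -17) - 288)*(-146) = 413710 + ((13 + 2*(-17)*(-12 - 1*1)) - 288)*(-146) = 413710 + ((13 + 2*(-17)*(-12 - 1)) - 288)*(-146) = 413710 + ((13 + 2*(-17)*(-13)) - 288)*(-146) = 413710 + ((13 + 442) - 288)*(-146) = 413710 + (455 - 288)*(-146) = 413710 + 167*(-146) = 413710 - 24382 = 389328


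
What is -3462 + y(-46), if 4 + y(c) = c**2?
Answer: -1350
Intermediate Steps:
y(c) = -4 + c**2
-3462 + y(-46) = -3462 + (-4 + (-46)**2) = -3462 + (-4 + 2116) = -3462 + 2112 = -1350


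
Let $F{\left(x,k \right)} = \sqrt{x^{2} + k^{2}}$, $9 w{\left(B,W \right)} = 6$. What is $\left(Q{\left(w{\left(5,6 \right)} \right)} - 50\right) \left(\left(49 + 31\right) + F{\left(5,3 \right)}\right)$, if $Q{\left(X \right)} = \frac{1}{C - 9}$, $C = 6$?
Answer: $- \frac{12080}{3} - \frac{151 \sqrt{34}}{3} \approx -4320.2$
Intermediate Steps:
$w{\left(B,W \right)} = \frac{2}{3}$ ($w{\left(B,W \right)} = \frac{1}{9} \cdot 6 = \frac{2}{3}$)
$Q{\left(X \right)} = - \frac{1}{3}$ ($Q{\left(X \right)} = \frac{1}{6 - 9} = \frac{1}{-3} = - \frac{1}{3}$)
$F{\left(x,k \right)} = \sqrt{k^{2} + x^{2}}$
$\left(Q{\left(w{\left(5,6 \right)} \right)} - 50\right) \left(\left(49 + 31\right) + F{\left(5,3 \right)}\right) = \left(- \frac{1}{3} - 50\right) \left(\left(49 + 31\right) + \sqrt{3^{2} + 5^{2}}\right) = - \frac{151 \left(80 + \sqrt{9 + 25}\right)}{3} = - \frac{151 \left(80 + \sqrt{34}\right)}{3} = - \frac{12080}{3} - \frac{151 \sqrt{34}}{3}$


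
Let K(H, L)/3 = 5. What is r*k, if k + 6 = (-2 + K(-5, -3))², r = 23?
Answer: 3749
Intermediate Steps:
K(H, L) = 15 (K(H, L) = 3*5 = 15)
k = 163 (k = -6 + (-2 + 15)² = -6 + 13² = -6 + 169 = 163)
r*k = 23*163 = 3749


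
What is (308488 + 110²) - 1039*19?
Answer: 300847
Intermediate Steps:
(308488 + 110²) - 1039*19 = (308488 + 12100) - 19741 = 320588 - 19741 = 300847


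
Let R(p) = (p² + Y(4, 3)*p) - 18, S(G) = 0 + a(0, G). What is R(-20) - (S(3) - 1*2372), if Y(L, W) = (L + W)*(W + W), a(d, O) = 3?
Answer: 1911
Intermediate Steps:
S(G) = 3 (S(G) = 0 + 3 = 3)
Y(L, W) = 2*W*(L + W) (Y(L, W) = (L + W)*(2*W) = 2*W*(L + W))
R(p) = -18 + p² + 42*p (R(p) = (p² + (2*3*(4 + 3))*p) - 18 = (p² + (2*3*7)*p) - 18 = (p² + 42*p) - 18 = -18 + p² + 42*p)
R(-20) - (S(3) - 1*2372) = (-18 + (-20)² + 42*(-20)) - (3 - 1*2372) = (-18 + 400 - 840) - (3 - 2372) = -458 - 1*(-2369) = -458 + 2369 = 1911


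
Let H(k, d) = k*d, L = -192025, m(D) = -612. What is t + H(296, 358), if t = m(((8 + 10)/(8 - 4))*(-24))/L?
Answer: 20348505812/192025 ≈ 1.0597e+5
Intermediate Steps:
H(k, d) = d*k
t = 612/192025 (t = -612/(-192025) = -612*(-1/192025) = 612/192025 ≈ 0.0031871)
t + H(296, 358) = 612/192025 + 358*296 = 612/192025 + 105968 = 20348505812/192025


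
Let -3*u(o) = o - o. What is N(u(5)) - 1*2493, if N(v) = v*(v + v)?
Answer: -2493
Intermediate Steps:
u(o) = 0 (u(o) = -(o - o)/3 = -⅓*0 = 0)
N(v) = 2*v² (N(v) = v*(2*v) = 2*v²)
N(u(5)) - 1*2493 = 2*0² - 1*2493 = 2*0 - 2493 = 0 - 2493 = -2493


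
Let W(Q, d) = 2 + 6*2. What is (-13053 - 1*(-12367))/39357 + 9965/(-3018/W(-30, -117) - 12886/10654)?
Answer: -2090001661447/45449148744 ≈ -45.985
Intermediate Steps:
W(Q, d) = 14 (W(Q, d) = 2 + 12 = 14)
(-13053 - 1*(-12367))/39357 + 9965/(-3018/W(-30, -117) - 12886/10654) = (-13053 - 1*(-12367))/39357 + 9965/(-3018/14 - 12886/10654) = (-13053 + 12367)*(1/39357) + 9965/(-3018*1/14 - 12886*1/10654) = -686*1/39357 + 9965/(-1509/7 - 6443/5327) = -686/39357 + 9965/(-1154792/5327) = -686/39357 + 9965*(-5327/1154792) = -686/39357 - 53083555/1154792 = -2090001661447/45449148744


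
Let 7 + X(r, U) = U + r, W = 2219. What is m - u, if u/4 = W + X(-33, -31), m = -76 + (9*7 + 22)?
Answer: -8583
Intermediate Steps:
X(r, U) = -7 + U + r (X(r, U) = -7 + (U + r) = -7 + U + r)
m = 9 (m = -76 + (63 + 22) = -76 + 85 = 9)
u = 8592 (u = 4*(2219 + (-7 - 31 - 33)) = 4*(2219 - 71) = 4*2148 = 8592)
m - u = 9 - 1*8592 = 9 - 8592 = -8583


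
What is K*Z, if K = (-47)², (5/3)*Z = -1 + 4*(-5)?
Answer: -139167/5 ≈ -27833.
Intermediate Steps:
Z = -63/5 (Z = 3*(-1 + 4*(-5))/5 = 3*(-1 - 20)/5 = (⅗)*(-21) = -63/5 ≈ -12.600)
K = 2209
K*Z = 2209*(-63/5) = -139167/5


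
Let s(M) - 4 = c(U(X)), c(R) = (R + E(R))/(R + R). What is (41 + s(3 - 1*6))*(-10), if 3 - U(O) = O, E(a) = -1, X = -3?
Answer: -2725/6 ≈ -454.17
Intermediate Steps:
U(O) = 3 - O
c(R) = (-1 + R)/(2*R) (c(R) = (R - 1)/(R + R) = (-1 + R)/((2*R)) = (-1 + R)*(1/(2*R)) = (-1 + R)/(2*R))
s(M) = 53/12 (s(M) = 4 + (-1 + (3 - 1*(-3)))/(2*(3 - 1*(-3))) = 4 + (-1 + (3 + 3))/(2*(3 + 3)) = 4 + (½)*(-1 + 6)/6 = 4 + (½)*(⅙)*5 = 4 + 5/12 = 53/12)
(41 + s(3 - 1*6))*(-10) = (41 + 53/12)*(-10) = (545/12)*(-10) = -2725/6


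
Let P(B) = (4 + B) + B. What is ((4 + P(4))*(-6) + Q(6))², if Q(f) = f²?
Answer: 3600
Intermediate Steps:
P(B) = 4 + 2*B
((4 + P(4))*(-6) + Q(6))² = ((4 + (4 + 2*4))*(-6) + 6²)² = ((4 + (4 + 8))*(-6) + 36)² = ((4 + 12)*(-6) + 36)² = (16*(-6) + 36)² = (-96 + 36)² = (-60)² = 3600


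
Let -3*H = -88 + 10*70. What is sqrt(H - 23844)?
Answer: 12*I*sqrt(167) ≈ 155.07*I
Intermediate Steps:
H = -204 (H = -(-88 + 10*70)/3 = -(-88 + 700)/3 = -1/3*612 = -204)
sqrt(H - 23844) = sqrt(-204 - 23844) = sqrt(-24048) = 12*I*sqrt(167)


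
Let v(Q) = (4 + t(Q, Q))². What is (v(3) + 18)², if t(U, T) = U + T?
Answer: 13924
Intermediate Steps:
t(U, T) = T + U
v(Q) = (4 + 2*Q)² (v(Q) = (4 + (Q + Q))² = (4 + 2*Q)²)
(v(3) + 18)² = (4*(2 + 3)² + 18)² = (4*5² + 18)² = (4*25 + 18)² = (100 + 18)² = 118² = 13924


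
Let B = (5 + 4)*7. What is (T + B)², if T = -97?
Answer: 1156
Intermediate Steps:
B = 63 (B = 9*7 = 63)
(T + B)² = (-97 + 63)² = (-34)² = 1156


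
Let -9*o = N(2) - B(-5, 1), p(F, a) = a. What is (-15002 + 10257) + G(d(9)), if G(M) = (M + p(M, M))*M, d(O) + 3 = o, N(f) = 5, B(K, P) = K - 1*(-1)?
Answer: -4713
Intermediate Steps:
B(K, P) = 1 + K (B(K, P) = K + 1 = 1 + K)
o = -1 (o = -(5 - (1 - 5))/9 = -(5 - 1*(-4))/9 = -(5 + 4)/9 = -⅑*9 = -1)
d(O) = -4 (d(O) = -3 - 1 = -4)
G(M) = 2*M² (G(M) = (M + M)*M = (2*M)*M = 2*M²)
(-15002 + 10257) + G(d(9)) = (-15002 + 10257) + 2*(-4)² = -4745 + 2*16 = -4745 + 32 = -4713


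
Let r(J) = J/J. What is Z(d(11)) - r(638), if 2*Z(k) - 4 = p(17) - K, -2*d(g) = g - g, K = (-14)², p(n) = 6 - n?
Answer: -205/2 ≈ -102.50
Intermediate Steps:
r(J) = 1
K = 196
d(g) = 0 (d(g) = -(g - g)/2 = -½*0 = 0)
Z(k) = -203/2 (Z(k) = 2 + ((6 - 1*17) - 1*196)/2 = 2 + ((6 - 17) - 196)/2 = 2 + (-11 - 196)/2 = 2 + (½)*(-207) = 2 - 207/2 = -203/2)
Z(d(11)) - r(638) = -203/2 - 1*1 = -203/2 - 1 = -205/2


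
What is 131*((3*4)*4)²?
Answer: 301824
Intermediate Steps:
131*((3*4)*4)² = 131*(12*4)² = 131*48² = 131*2304 = 301824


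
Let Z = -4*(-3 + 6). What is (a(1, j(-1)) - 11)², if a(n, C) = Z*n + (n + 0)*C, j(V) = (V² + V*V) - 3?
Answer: 576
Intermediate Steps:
j(V) = -3 + 2*V² (j(V) = (V² + V²) - 3 = 2*V² - 3 = -3 + 2*V²)
Z = -12 (Z = -4*3 = -12)
a(n, C) = -12*n + C*n (a(n, C) = -12*n + (n + 0)*C = -12*n + n*C = -12*n + C*n)
(a(1, j(-1)) - 11)² = (1*(-12 + (-3 + 2*(-1)²)) - 11)² = (1*(-12 + (-3 + 2*1)) - 11)² = (1*(-12 + (-3 + 2)) - 11)² = (1*(-12 - 1) - 11)² = (1*(-13) - 11)² = (-13 - 11)² = (-24)² = 576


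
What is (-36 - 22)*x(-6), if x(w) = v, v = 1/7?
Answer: -58/7 ≈ -8.2857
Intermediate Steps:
v = 1/7 ≈ 0.14286
x(w) = 1/7
(-36 - 22)*x(-6) = (-36 - 22)*(1/7) = -58*1/7 = -58/7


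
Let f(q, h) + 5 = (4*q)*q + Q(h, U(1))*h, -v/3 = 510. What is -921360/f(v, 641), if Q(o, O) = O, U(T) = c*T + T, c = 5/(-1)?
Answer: -921360/9361031 ≈ -0.098425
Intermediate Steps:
v = -1530 (v = -3*510 = -1530)
c = -5 (c = 5*(-1) = -5)
U(T) = -4*T (U(T) = -5*T + T = -4*T)
f(q, h) = -5 - 4*h + 4*q**2 (f(q, h) = -5 + ((4*q)*q + (-4*1)*h) = -5 + (4*q**2 - 4*h) = -5 + (-4*h + 4*q**2) = -5 - 4*h + 4*q**2)
-921360/f(v, 641) = -921360/(-5 - 4*641 + 4*(-1530)**2) = -921360/(-5 - 2564 + 4*2340900) = -921360/(-5 - 2564 + 9363600) = -921360/9361031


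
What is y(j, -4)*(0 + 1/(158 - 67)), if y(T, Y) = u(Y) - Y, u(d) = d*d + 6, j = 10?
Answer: 2/7 ≈ 0.28571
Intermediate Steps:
u(d) = 6 + d² (u(d) = d² + 6 = 6 + d²)
y(T, Y) = 6 + Y² - Y (y(T, Y) = (6 + Y²) - Y = 6 + Y² - Y)
y(j, -4)*(0 + 1/(158 - 67)) = (6 + (-4)² - 1*(-4))*(0 + 1/(158 - 67)) = (6 + 16 + 4)*(0 + 1/91) = 26*(0 + 1/91) = 26*(1/91) = 2/7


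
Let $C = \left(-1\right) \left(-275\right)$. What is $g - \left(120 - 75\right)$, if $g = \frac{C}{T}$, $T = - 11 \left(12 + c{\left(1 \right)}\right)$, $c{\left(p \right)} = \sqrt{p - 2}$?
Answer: $- \frac{1365}{29} + \frac{5 i}{29} \approx -47.069 + 0.17241 i$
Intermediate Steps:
$c{\left(p \right)} = \sqrt{-2 + p}$
$T = -132 - 11 i$ ($T = - 11 \left(12 + \sqrt{-2 + 1}\right) = - 11 \left(12 + \sqrt{-1}\right) = - 11 \left(12 + i\right) = -132 - 11 i \approx -132.0 - 11.0 i$)
$C = 275$
$g = \frac{5 \left(-132 + 11 i\right)}{319}$ ($g = \frac{275}{-132 - 11 i} = 275 \frac{-132 + 11 i}{17545} = \frac{5 \left(-132 + 11 i\right)}{319} \approx -2.069 + 0.17241 i$)
$g - \left(120 - 75\right) = \left(- \frac{60}{29} + \frac{5 i}{29}\right) - \left(120 - 75\right) = \left(- \frac{60}{29} + \frac{5 i}{29}\right) - 45 = - \frac{1365}{29} + \frac{5 i}{29}$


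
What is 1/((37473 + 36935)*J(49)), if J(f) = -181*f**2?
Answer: -1/32336303048 ≈ -3.0925e-11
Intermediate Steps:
1/((37473 + 36935)*J(49)) = 1/((37473 + 36935)*((-181*49**2))) = 1/(74408*((-181*2401))) = (1/74408)/(-434581) = (1/74408)*(-1/434581) = -1/32336303048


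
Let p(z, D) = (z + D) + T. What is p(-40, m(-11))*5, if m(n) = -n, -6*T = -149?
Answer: -125/6 ≈ -20.833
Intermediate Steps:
T = 149/6 (T = -1/6*(-149) = 149/6 ≈ 24.833)
p(z, D) = 149/6 + D + z (p(z, D) = (z + D) + 149/6 = (D + z) + 149/6 = 149/6 + D + z)
p(-40, m(-11))*5 = (149/6 - 1*(-11) - 40)*5 = (149/6 + 11 - 40)*5 = -25/6*5 = -125/6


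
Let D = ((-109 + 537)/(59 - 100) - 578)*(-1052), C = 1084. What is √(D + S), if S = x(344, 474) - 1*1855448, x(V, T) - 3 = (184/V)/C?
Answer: I*√1128923995340919729/955546 ≈ 1111.9*I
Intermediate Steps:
x(V, T) = 3 + 46/(271*V) (x(V, T) = 3 + (184/V)/1084 = 3 + (184/V)*(1/1084) = 3 + 46/(271*V))
D = 25380552/41 (D = (428/(-41) - 578)*(-1052) = (428*(-1/41) - 578)*(-1052) = (-428/41 - 578)*(-1052) = -24126/41*(-1052) = 25380552/41 ≈ 6.1904e+5)
S = -86486002317/46612 (S = (3 + (46/271)/344) - 1*1855448 = (3 + (46/271)*(1/344)) - 1855448 = (3 + 23/46612) - 1855448 = 139859/46612 - 1855448 = -86486002317/46612 ≈ -1.8554e+6)
√(D + S) = √(25380552/41 - 86486002317/46612) = √(-2362887805173/1911092) = I*√1128923995340919729/955546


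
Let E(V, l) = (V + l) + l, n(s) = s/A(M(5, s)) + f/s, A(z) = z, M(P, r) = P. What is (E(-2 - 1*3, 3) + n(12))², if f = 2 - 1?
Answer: 43681/3600 ≈ 12.134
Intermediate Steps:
f = 1
n(s) = 1/s + s/5 (n(s) = s/5 + 1/s = 1/s + s/5)
E(V, l) = V + 2*l
(E(-2 - 1*3, 3) + n(12))² = (((-2 - 1*3) + 2*3) + (1/12 + (⅕)*12))² = (((-2 - 3) + 6) + (1/12 + 12/5))² = ((-5 + 6) + 149/60)² = (1 + 149/60)² = (209/60)² = 43681/3600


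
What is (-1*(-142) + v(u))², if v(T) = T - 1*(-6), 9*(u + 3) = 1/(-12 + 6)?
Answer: 61293241/2916 ≈ 21020.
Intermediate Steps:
u = -163/54 (u = -3 + 1/(9*(-12 + 6)) = -3 + (⅑)/(-6) = -3 + (⅑)*(-⅙) = -3 - 1/54 = -163/54 ≈ -3.0185)
v(T) = 6 + T (v(T) = T + 6 = 6 + T)
(-1*(-142) + v(u))² = (-1*(-142) + (6 - 163/54))² = (142 + 161/54)² = (7829/54)² = 61293241/2916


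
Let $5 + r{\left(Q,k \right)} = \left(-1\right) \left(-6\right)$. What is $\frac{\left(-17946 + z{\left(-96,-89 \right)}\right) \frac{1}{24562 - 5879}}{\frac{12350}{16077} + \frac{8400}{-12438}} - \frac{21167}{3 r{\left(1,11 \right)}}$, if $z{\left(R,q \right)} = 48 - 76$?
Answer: $- \frac{6188186550244}{875765625} \approx -7066.0$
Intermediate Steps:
$z{\left(R,q \right)} = -28$
$r{\left(Q,k \right)} = 1$ ($r{\left(Q,k \right)} = -5 - -6 = -5 + 6 = 1$)
$\frac{\left(-17946 + z{\left(-96,-89 \right)}\right) \frac{1}{24562 - 5879}}{\frac{12350}{16077} + \frac{8400}{-12438}} - \frac{21167}{3 r{\left(1,11 \right)}} = \frac{\left(-17946 - 28\right) \frac{1}{24562 - 5879}}{\frac{12350}{16077} + \frac{8400}{-12438}} - \frac{21167}{3 \cdot 1} = \frac{\left(-17974\right) \frac{1}{18683}}{12350 \cdot \frac{1}{16077} + 8400 \left(- \frac{1}{12438}\right)} - \frac{21167}{3} = \frac{\left(-17974\right) \frac{1}{18683}}{\frac{12350}{16077} - \frac{1400}{2073}} - \frac{21167}{3} = - \frac{17974}{18683 \cdot \frac{343750}{3703069}} - \frac{21167}{3} = \left(- \frac{17974}{18683}\right) \frac{3703069}{343750} - \frac{21167}{3} = - \frac{3025407373}{291921875} - \frac{21167}{3} = - \frac{6188186550244}{875765625}$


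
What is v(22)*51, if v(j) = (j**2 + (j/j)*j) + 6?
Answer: 26112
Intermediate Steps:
v(j) = 6 + j + j**2 (v(j) = (j**2 + 1*j) + 6 = (j**2 + j) + 6 = (j + j**2) + 6 = 6 + j + j**2)
v(22)*51 = (6 + 22 + 22**2)*51 = (6 + 22 + 484)*51 = 512*51 = 26112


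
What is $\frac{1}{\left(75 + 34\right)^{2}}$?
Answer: $\frac{1}{11881} \approx 8.4168 \cdot 10^{-5}$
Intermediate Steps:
$\frac{1}{\left(75 + 34\right)^{2}} = \frac{1}{109^{2}} = \frac{1}{11881}$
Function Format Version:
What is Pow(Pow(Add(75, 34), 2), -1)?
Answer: Rational(1, 11881) ≈ 8.4168e-5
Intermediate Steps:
Pow(Pow(Add(75, 34), 2), -1) = Pow(Pow(109, 2), -1) = Pow(11881, -1) = Rational(1, 11881)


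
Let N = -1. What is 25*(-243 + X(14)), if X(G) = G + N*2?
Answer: -5775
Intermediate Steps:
X(G) = -2 + G (X(G) = G - 1*2 = G - 2 = -2 + G)
25*(-243 + X(14)) = 25*(-243 + (-2 + 14)) = 25*(-243 + 12) = 25*(-231) = -5775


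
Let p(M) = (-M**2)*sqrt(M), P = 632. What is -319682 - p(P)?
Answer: -319682 + 798848*sqrt(158) ≈ 9.7217e+6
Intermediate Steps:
p(M) = -M**(5/2)
-319682 - p(P) = -319682 - (-1)*632**(5/2) = -319682 - (-1)*798848*sqrt(158) = -319682 - (-798848)*sqrt(158) = -319682 + 798848*sqrt(158)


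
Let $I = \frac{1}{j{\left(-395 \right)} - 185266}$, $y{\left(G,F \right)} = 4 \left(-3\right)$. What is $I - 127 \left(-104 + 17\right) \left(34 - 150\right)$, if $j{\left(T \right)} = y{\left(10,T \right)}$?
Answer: $- \frac{237467848153}{185278} \approx -1.2817 \cdot 10^{6}$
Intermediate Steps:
$y{\left(G,F \right)} = -12$
$j{\left(T \right)} = -12$
$I = - \frac{1}{185278}$ ($I = \frac{1}{-12 - 185266} = \frac{1}{-185278} = - \frac{1}{185278} \approx -5.3973 \cdot 10^{-6}$)
$I - 127 \left(-104 + 17\right) \left(34 - 150\right) = - \frac{1}{185278} - 127 \left(-104 + 17\right) \left(34 - 150\right) = - \frac{1}{185278} - 127 \left(\left(-87\right) \left(-116\right)\right) = - \frac{1}{185278} - 1281684 = - \frac{237467848153}{185278}$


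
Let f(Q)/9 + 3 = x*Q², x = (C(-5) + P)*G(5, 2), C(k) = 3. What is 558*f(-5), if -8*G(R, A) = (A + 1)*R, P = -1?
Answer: -971757/2 ≈ -4.8588e+5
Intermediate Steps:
G(R, A) = -R*(1 + A)/8 (G(R, A) = -(A + 1)*R/8 = -(1 + A)*R/8 = -R*(1 + A)/8)
x = -15/4 (x = (3 - 1)*(-⅛*5*(1 + 2)) = 2*(-⅛*5*3) = 2*(-15/8) = -15/4 ≈ -3.7500)
f(Q) = -27 - 135*Q²/4 (f(Q) = -27 + 9*(-15*Q²/4) = -27 - 135*Q²/4)
558*f(-5) = 558*(-27 - 135/4*(-5)²) = 558*(-27 - 135/4*25) = 558*(-27 - 3375/4) = 558*(-3483/4) = -971757/2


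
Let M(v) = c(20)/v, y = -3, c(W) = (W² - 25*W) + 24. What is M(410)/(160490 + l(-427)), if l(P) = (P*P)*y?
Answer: 38/79231885 ≈ 4.7960e-7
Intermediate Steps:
c(W) = 24 + W² - 25*W
M(v) = -76/v (M(v) = (24 + 20² - 25*20)/v = (24 + 400 - 500)/v = -76/v)
l(P) = -3*P² (l(P) = (P*P)*(-3) = P²*(-3) = -3*P²)
M(410)/(160490 + l(-427)) = (-76/410)/(160490 - 3*(-427)²) = (-76*1/410)/(160490 - 3*182329) = -38/(205*(160490 - 546987)) = -38/205/(-386497) = -38/205*(-1/386497) = 38/79231885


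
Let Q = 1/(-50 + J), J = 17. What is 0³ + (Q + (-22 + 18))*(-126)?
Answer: 5586/11 ≈ 507.82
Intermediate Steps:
Q = -1/33 (Q = 1/(-50 + 17) = 1/(-33) = -1/33 ≈ -0.030303)
0³ + (Q + (-22 + 18))*(-126) = 0³ + (-1/33 + (-22 + 18))*(-126) = 0 + (-1/33 - 4)*(-126) = 0 - 133/33*(-126) = 0 + 5586/11 = 5586/11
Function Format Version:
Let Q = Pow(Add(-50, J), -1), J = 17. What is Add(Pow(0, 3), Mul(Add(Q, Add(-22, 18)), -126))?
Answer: Rational(5586, 11) ≈ 507.82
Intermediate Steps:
Q = Rational(-1, 33) (Q = Pow(Add(-50, 17), -1) = Pow(-33, -1) = Rational(-1, 33) ≈ -0.030303)
Add(Pow(0, 3), Mul(Add(Q, Add(-22, 18)), -126)) = Add(Pow(0, 3), Mul(Add(Rational(-1, 33), Add(-22, 18)), -126)) = Add(0, Mul(Add(Rational(-1, 33), -4), -126)) = Add(0, Mul(Rational(-133, 33), -126)) = Add(0, Rational(5586, 11)) = Rational(5586, 11)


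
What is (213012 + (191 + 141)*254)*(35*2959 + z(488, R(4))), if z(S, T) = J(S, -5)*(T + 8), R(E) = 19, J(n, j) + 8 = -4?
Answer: 30697678940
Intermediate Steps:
J(n, j) = -12 (J(n, j) = -8 - 4 = -12)
z(S, T) = -96 - 12*T (z(S, T) = -12*(T + 8) = -12*(8 + T) = -96 - 12*T)
(213012 + (191 + 141)*254)*(35*2959 + z(488, R(4))) = (213012 + (191 + 141)*254)*(35*2959 + (-96 - 12*19)) = (213012 + 332*254)*(103565 + (-96 - 228)) = (213012 + 84328)*(103565 - 324) = 297340*103241 = 30697678940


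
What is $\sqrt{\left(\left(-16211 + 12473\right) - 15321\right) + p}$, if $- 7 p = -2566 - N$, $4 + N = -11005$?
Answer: $\frac{4 i \sqrt{62062}}{7} \approx 142.36 i$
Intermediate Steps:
$N = -11009$ ($N = -4 - 11005 = -11009$)
$p = - \frac{8443}{7}$ ($p = - \frac{-2566 - -11009}{7} = - \frac{-2566 + 11009}{7} = \left(- \frac{1}{7}\right) 8443 = - \frac{8443}{7} \approx -1206.1$)
$\sqrt{\left(\left(-16211 + 12473\right) - 15321\right) + p} = \sqrt{\left(\left(-16211 + 12473\right) - 15321\right) - \frac{8443}{7}} = \sqrt{\left(-3738 - 15321\right) - \frac{8443}{7}} = \sqrt{-19059 - \frac{8443}{7}} = \sqrt{- \frac{141856}{7}} = \frac{4 i \sqrt{62062}}{7}$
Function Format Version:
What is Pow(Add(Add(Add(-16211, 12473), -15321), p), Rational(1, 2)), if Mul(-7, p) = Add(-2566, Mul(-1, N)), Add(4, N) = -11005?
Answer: Mul(Rational(4, 7), I, Pow(62062, Rational(1, 2))) ≈ Mul(142.36, I)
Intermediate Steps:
N = -11009 (N = Add(-4, -11005) = -11009)
p = Rational(-8443, 7) (p = Mul(Rational(-1, 7), Add(-2566, Mul(-1, -11009))) = Mul(Rational(-1, 7), Add(-2566, 11009)) = Mul(Rational(-1, 7), 8443) = Rational(-8443, 7) ≈ -1206.1)
Pow(Add(Add(Add(-16211, 12473), -15321), p), Rational(1, 2)) = Pow(Add(Add(Add(-16211, 12473), -15321), Rational(-8443, 7)), Rational(1, 2)) = Pow(Add(Add(-3738, -15321), Rational(-8443, 7)), Rational(1, 2)) = Pow(Add(-19059, Rational(-8443, 7)), Rational(1, 2)) = Pow(Rational(-141856, 7), Rational(1, 2)) = Mul(Rational(4, 7), I, Pow(62062, Rational(1, 2)))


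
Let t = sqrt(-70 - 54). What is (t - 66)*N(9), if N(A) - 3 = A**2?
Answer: -5544 + 168*I*sqrt(31) ≈ -5544.0 + 935.38*I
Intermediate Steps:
t = 2*I*sqrt(31) (t = sqrt(-124) = 2*I*sqrt(31) ≈ 11.136*I)
N(A) = 3 + A**2
(t - 66)*N(9) = (2*I*sqrt(31) - 66)*(3 + 9**2) = (-66 + 2*I*sqrt(31))*(3 + 81) = (-66 + 2*I*sqrt(31))*84 = -5544 + 168*I*sqrt(31)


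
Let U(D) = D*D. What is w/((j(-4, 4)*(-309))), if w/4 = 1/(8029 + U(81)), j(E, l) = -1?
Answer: 2/2254155 ≈ 8.8725e-7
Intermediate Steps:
U(D) = D²
w = 2/7295 (w = 4/(8029 + 81²) = 4/(8029 + 6561) = 4/14590 = 4*(1/14590) = 2/7295 ≈ 0.00027416)
w/((j(-4, 4)*(-309))) = 2/(7295*((-1*(-309)))) = (2/7295)/309 = (2/7295)*(1/309) = 2/2254155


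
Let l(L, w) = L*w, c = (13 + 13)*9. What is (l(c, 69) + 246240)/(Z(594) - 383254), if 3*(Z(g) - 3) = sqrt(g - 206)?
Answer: -905037271974/1321931960621 - 1574316*sqrt(97)/1321931960621 ≈ -0.68464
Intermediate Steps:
Z(g) = 3 + sqrt(-206 + g)/3 (Z(g) = 3 + sqrt(g - 206)/3 = 3 + sqrt(-206 + g)/3)
c = 234 (c = 26*9 = 234)
(l(c, 69) + 246240)/(Z(594) - 383254) = (234*69 + 246240)/((3 + sqrt(-206 + 594)/3) - 383254) = (16146 + 246240)/((3 + sqrt(388)/3) - 383254) = 262386/((3 + (2*sqrt(97))/3) - 383254) = 262386/((3 + 2*sqrt(97)/3) - 383254) = 262386/(-383251 + 2*sqrt(97)/3)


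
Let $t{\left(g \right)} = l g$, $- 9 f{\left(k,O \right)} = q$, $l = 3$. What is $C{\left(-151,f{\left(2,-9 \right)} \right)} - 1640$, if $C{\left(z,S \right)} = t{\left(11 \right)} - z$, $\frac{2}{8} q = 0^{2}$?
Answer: $-1456$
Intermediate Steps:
$q = 0$ ($q = 4 \cdot 0^{2} = 4 \cdot 0 = 0$)
$f{\left(k,O \right)} = 0$ ($f{\left(k,O \right)} = \left(- \frac{1}{9}\right) 0 = 0$)
$t{\left(g \right)} = 3 g$
$C{\left(z,S \right)} = 33 - z$ ($C{\left(z,S \right)} = 3 \cdot 11 - z = 33 - z$)
$C{\left(-151,f{\left(2,-9 \right)} \right)} - 1640 = \left(33 - -151\right) - 1640 = \left(33 + 151\right) - 1640 = 184 - 1640 = -1456$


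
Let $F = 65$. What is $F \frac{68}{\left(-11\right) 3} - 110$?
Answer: $- \frac{8050}{33} \approx -243.94$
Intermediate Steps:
$F \frac{68}{\left(-11\right) 3} - 110 = 65 \frac{68}{\left(-11\right) 3} - 110 = 65 \frac{68}{-33} - 110 = 65 \cdot 68 \left(- \frac{1}{33}\right) - 110 = 65 \left(- \frac{68}{33}\right) - 110 = - \frac{4420}{33} - 110 = - \frac{8050}{33}$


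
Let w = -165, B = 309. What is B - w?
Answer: 474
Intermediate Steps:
B - w = 309 - 1*(-165) = 309 + 165 = 474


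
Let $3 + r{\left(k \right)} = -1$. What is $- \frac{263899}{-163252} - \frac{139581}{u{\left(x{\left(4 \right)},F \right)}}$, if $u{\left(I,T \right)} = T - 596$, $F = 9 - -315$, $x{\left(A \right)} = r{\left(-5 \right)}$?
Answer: $\frac{5714664485}{11101136} \approx 514.78$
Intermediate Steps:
$r{\left(k \right)} = -4$ ($r{\left(k \right)} = -3 - 1 = -4$)
$x{\left(A \right)} = -4$
$F = 324$ ($F = 9 + 315 = 324$)
$u{\left(I,T \right)} = -596 + T$
$- \frac{263899}{-163252} - \frac{139581}{u{\left(x{\left(4 \right)},F \right)}} = - \frac{263899}{-163252} - \frac{139581}{-596 + 324} = \left(-263899\right) \left(- \frac{1}{163252}\right) - \frac{139581}{-272} = \frac{263899}{163252} - - \frac{139581}{272} = \frac{263899}{163252} + \frac{139581}{272} = \frac{5714664485}{11101136}$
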